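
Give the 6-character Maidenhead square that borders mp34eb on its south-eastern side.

MP34fa

Longitude subsquare e = 4; +1 → 5 = f.
Latitude subsquare b = 1; −1 → 0 = a.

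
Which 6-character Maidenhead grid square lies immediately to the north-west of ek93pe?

EK93of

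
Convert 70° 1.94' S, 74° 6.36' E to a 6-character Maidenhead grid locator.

Offset from 180°W / 90°S: lon 254.1060°, lat 19.9677°.
Field: lon ⌊254.1060/20⌋ = 12 → M; lat ⌊19.9677/10⌋ = 1 → B.
Square: lon ⌊14.1060/2⌋ = 7; lat ⌊9.9677/1⌋ = 9.
Subsquare: lon ⌊0.1060/0.0833333⌋ = 1 → b; lat ⌊0.9677/0.0416667⌋ = 23 → x.

MB79bx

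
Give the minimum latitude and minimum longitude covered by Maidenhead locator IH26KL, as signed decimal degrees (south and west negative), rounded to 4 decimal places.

Field I=8, H=7: +8·20° lon, +7·10° lat → SW at lon -20°, lat -20°.
Square 2, 6: +2·2° lon, +6·1° lat → SW at lon -16°, lat -14°.
Subsquare k=10, l=11: +10·0.0833333° lon, +11·0.0416667° lat → SW at lon -15.1667°, lat -13.5417°.
latitude -13.5417, longitude -15.1667.

-13.5417, -15.1667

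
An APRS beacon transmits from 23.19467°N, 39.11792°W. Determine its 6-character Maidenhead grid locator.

HL03ke

Offset from 180°W / 90°S: lon 140.8821°, lat 113.1947°.
Field: lon ⌊140.8821/20⌋ = 7 → H; lat ⌊113.1947/10⌋ = 11 → L.
Square: lon ⌊0.8821/2⌋ = 0; lat ⌊3.1947/1⌋ = 3.
Subsquare: lon ⌊0.8821/0.0833333⌋ = 10 → k; lat ⌊0.1947/0.0416667⌋ = 4 → e.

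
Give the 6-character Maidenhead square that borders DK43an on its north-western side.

DK33xo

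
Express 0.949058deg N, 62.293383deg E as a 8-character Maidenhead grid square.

MJ10dw57

Shift to the Maidenhead origin (180°W, 90°S): lon 242.29338, lat 90.94906.
Field: lon ⌊242.29338/20⌋ = 12 → M; lat ⌊90.94906/10⌋ = 9 → J.
Square: lon ⌊2.29338/2⌋ = 1; lat ⌊0.94906/1⌋ = 0.
Subsquare: lon ⌊0.29338/0.0833333⌋ = 3 → d; lat ⌊0.94906/0.0416667⌋ = 22 → w.
Extended square: lon ⌊0.04338/0.00833333⌋ = 5; lat ⌊0.03239/0.00416667⌋ = 7.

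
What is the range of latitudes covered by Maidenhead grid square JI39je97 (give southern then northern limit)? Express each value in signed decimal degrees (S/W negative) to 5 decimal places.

-0.80417, -0.80000

Field J=9, I=8: +9·20° lon, +8·10° lat → SW at lon 0°, lat -10°.
Square 3, 9: +3·2° lon, +9·1° lat → SW at lon 6°, lat -1°.
Subsquare j=9, e=4: +9·0.0833333° lon, +4·0.0416667° lat → SW at lon 6.75°, lat -0.833333°.
Extended square 9, 7: +9·0.00833333° lon, +7·0.00416667° lat → SW at lon 6.825°, lat -0.804167°.
Cell spans 0.00833333° lon × 0.00416667° lat.
south -0.80417, north -0.80000.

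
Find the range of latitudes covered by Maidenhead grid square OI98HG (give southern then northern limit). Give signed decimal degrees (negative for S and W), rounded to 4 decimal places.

-1.7500, -1.7083

Field O=14, I=8: +14·20° lon, +8·10° lat → SW at lon 100°, lat -10°.
Square 9, 8: +9·2° lon, +8·1° lat → SW at lon 118°, lat -2°.
Subsquare h=7, g=6: +7·0.0833333° lon, +6·0.0416667° lat → SW at lon 118.583°, lat -1.75°.
Cell spans 0.0833333° lon × 0.0416667° lat.
south -1.7500, north -1.7083.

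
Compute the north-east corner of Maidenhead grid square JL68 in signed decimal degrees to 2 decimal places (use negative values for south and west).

29.00, 14.00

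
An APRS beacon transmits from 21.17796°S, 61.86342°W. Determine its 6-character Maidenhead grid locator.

Offset from 180°W / 90°S: lon 118.1366°, lat 68.8220°.
Field (20°×10°, letters A–R): 118.1366/20 → 5 → F, 68.8220/10 → 6 → G; chars FG.
Square (2°×1°, digits 0–9): 18.1366/2 → 9, 8.8220/1 → 8; chars 98.
Subsquare (5′×2.5′, letters a–x): 0.1366/0.0833333 → 1 → b, 0.8220/0.0416667 → 19 → t; chars bt.

FG98bt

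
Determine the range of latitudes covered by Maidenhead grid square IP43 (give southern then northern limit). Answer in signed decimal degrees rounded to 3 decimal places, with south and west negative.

Field I=8, P=15: +8·20° lon, +15·10° lat → SW at lon -20°, lat 60°.
Square 4, 3: +4·2° lon, +3·1° lat → SW at lon -12°, lat 63°.
Cell spans 2° lon × 1° lat.
south 63.000, north 64.000.

63.000, 64.000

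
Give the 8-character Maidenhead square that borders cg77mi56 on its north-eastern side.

Longitude extended square 5; +1 → 6.
Latitude extended square 6; +1 → 7.

CG77mi67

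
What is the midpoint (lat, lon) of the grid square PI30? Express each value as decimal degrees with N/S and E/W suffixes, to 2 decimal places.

9.50° S, 127.00° E

Field P=15, I=8: +15·20° lon, +8·10° lat → SW at lon 120°, lat -10°.
Square 3, 0: +3·2° lon, +0·1° lat → SW at lon 126°, lat -10°.
Cell spans 2° lon × 1° lat. Centre is SW corner plus half of each.
latitude 9.50° S, longitude 127.00° E.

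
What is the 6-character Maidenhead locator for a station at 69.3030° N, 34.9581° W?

HP29mh

Shift to the Maidenhead origin (180°W, 90°S): lon 145.0419, lat 159.3030.
Field (20°×10°, letters A–R): lon ⌊145.0419/20⌋ = 7 → H; lat ⌊159.3030/10⌋ = 15 → P.
Square (2°×1°, digits 0–9): lon ⌊5.0419/2⌋ = 2; lat ⌊9.3030/1⌋ = 9.
Subsquare (5′×2.5′, letters a–x): lon ⌊1.0419/0.0833333⌋ = 12 → m; lat ⌊0.3030/0.0416667⌋ = 7 → h.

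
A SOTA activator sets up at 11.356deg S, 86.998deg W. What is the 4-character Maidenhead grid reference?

EH68

Offset from 180°W / 90°S: lon 93.00°, lat 78.64°.
Field: lon ⌊93.00/20⌋ = 4 → E; lat ⌊78.64/10⌋ = 7 → H.
Square: lon ⌊13.00/2⌋ = 6; lat ⌊8.64/1⌋ = 8.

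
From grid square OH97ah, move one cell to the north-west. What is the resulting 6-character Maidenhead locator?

OH87xi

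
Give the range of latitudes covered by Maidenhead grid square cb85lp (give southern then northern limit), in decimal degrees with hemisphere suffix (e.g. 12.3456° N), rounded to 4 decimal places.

74.3750° S, 74.3333° S

Field C=2, B=1: +2·20° lon, +1·10° lat → SW at lon -140°, lat -80°.
Square 8, 5: +8·2° lon, +5·1° lat → SW at lon -124°, lat -75°.
Subsquare l=11, p=15: +11·0.0833333° lon, +15·0.0416667° lat → SW at lon -123.083°, lat -74.375°.
Cell spans 0.0833333° lon × 0.0416667° lat.
south 74.3750° S, north 74.3333° S.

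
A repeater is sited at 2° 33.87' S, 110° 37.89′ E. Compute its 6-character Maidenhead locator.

OI57hk

Shift to the Maidenhead origin (180°W, 90°S): lon 290.6315, lat 87.4355.
Field: lon ⌊290.6315/20⌋ = 14 → O; lat ⌊87.4355/10⌋ = 8 → I.
Square: lon ⌊10.6315/2⌋ = 5; lat ⌊7.4355/1⌋ = 7.
Subsquare: lon ⌊0.6315/0.0833333⌋ = 7 → h; lat ⌊0.4355/0.0416667⌋ = 10 → k.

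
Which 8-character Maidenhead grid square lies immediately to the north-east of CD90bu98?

CD90cu09

Longitude extended square 9; +1 → 10, wraps to 0, carry into subsquare.
Longitude subsquare b = 1; +1 → 2 = c.
Latitude extended square 8; +1 → 9.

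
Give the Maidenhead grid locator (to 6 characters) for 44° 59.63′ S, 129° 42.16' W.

Offset from 180°W / 90°S: lon 50.2973°, lat 45.0062°.
Field (20°×10°, letters A–R): 50.2973/20 → 2 → C, 45.0062/10 → 4 → E; chars CE.
Square (2°×1°, digits 0–9): 10.2973/2 → 5, 5.0062/1 → 5; chars 55.
Subsquare (5′×2.5′, letters a–x): 0.2973/0.0833333 → 3 → d, 0.0062/0.0416667 → 0 → a; chars da.

CE55da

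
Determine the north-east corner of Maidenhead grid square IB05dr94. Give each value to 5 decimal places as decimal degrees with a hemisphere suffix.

74.27083° S, 19.66667° W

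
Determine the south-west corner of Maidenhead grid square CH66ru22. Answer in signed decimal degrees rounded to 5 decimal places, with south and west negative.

-13.15833, -126.56667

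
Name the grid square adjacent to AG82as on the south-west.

AG72xr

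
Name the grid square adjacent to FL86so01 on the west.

FL86ro91

Longitude extended square 0; −1 → -1, wraps to 9, carry into subsquare.
Longitude subsquare s = 18; −1 → 17 = r.
The latitude characters are unchanged.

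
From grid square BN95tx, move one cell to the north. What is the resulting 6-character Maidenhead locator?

BN96ta

Latitude subsquare x = 23; +1 → 24, wraps to 0 = a, carry into square.
Latitude square 5; +1 → 6.
The longitude characters are unchanged.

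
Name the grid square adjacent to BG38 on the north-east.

BG49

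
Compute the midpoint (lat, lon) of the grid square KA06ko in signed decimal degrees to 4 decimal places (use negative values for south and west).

Field K=10, A=0: +10·20° lon, +0·10° lat → SW at lon 20°, lat -90°.
Square 0, 6: +0·2° lon, +6·1° lat → SW at lon 20°, lat -84°.
Subsquare k=10, o=14: +10·0.0833333° lon, +14·0.0416667° lat → SW at lon 20.8333°, lat -83.4167°.
Cell spans 0.0833333° lon × 0.0416667° lat. Centre is SW corner plus half of each.
latitude -83.3958, longitude 20.8750.

-83.3958, 20.8750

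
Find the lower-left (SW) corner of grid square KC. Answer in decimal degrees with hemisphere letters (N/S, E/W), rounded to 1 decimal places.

Field K=10, C=2: +10·20° lon, +2·10° lat → SW at lon 20°, lat -70°.
latitude 70.0° S, longitude 20.0° E.

70.0° S, 20.0° E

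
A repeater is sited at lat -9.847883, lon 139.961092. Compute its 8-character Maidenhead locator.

PI90xd56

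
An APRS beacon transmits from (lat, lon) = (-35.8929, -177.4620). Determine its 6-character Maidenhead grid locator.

AF14gc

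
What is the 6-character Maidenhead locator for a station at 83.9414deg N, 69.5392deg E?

Offset from 180°W / 90°S: lon 249.5392°, lat 173.9414°.
Field: lon ⌊249.5392/20⌋ = 12 → M; lat ⌊173.9414/10⌋ = 17 → R.
Square: lon ⌊9.5392/2⌋ = 4; lat ⌊3.9414/1⌋ = 3.
Subsquare: lon ⌊1.5392/0.0833333⌋ = 18 → s; lat ⌊0.9414/0.0416667⌋ = 22 → w.

MR43sw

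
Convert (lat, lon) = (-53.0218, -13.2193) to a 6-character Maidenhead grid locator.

ID36jx

Offset from 180°W / 90°S: lon 166.7807°, lat 36.9782°.
Field: lon ⌊166.7807/20⌋ = 8 → I; lat ⌊36.9782/10⌋ = 3 → D.
Square: lon ⌊6.7807/2⌋ = 3; lat ⌊6.9782/1⌋ = 6.
Subsquare: lon ⌊0.7807/0.0833333⌋ = 9 → j; lat ⌊0.9782/0.0416667⌋ = 23 → x.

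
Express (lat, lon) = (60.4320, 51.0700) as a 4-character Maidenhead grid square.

LP50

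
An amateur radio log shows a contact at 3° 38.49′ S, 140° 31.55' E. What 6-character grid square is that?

Shift to the Maidenhead origin (180°W, 90°S): lon 320.5258, lat 86.3585.
Field: 320.5258/20 → 16 → Q, 86.3585/10 → 8 → I; chars QI.
Square: 0.5258/2 → 0, 6.3585/1 → 6; chars 06.
Subsquare: 0.5258/0.0833333 → 6 → g, 0.3585/0.0416667 → 8 → i; chars gi.

QI06gi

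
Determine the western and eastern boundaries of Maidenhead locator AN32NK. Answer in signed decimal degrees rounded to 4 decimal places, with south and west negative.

-172.9167, -172.8333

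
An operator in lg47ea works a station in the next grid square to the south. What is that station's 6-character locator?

LG46ex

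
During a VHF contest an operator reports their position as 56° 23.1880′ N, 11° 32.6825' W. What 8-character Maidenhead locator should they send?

Add 180° to longitude and 90° to latitude: 168.45529, 146.38647.
Field: 168.45529/20 → 8 → I, 146.38647/10 → 14 → O; chars IO.
Square: 8.45529/2 → 4, 6.38647/1 → 6; chars 46.
Subsquare: 0.45529/0.0833333 → 5 → f, 0.38647/0.0416667 → 9 → j; chars fj.
Extended square: 0.03862/0.00833333 → 4, 0.01147/0.00416667 → 2; chars 42.

IO46fj42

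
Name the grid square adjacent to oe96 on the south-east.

PE05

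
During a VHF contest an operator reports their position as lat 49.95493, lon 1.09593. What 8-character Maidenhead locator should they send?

JN09nw19

Add 180° to longitude and 90° to latitude: 181.09593, 139.95493.
Field: 181.09593/20 → 9 → J, 139.95493/10 → 13 → N; chars JN.
Square: 1.09593/2 → 0, 9.95493/1 → 9; chars 09.
Subsquare: 1.09593/0.0833333 → 13 → n, 0.95493/0.0416667 → 22 → w; chars nw.
Extended square: 0.01260/0.00833333 → 1, 0.03826/0.00416667 → 9; chars 19.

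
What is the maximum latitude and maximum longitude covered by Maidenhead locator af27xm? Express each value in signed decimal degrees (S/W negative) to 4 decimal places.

-32.4583, -174.0000

Field A=0, F=5: +0·20° lon, +5·10° lat → SW at lon -180°, lat -40°.
Square 2, 7: +2·2° lon, +7·1° lat → SW at lon -176°, lat -33°.
Subsquare x=23, m=12: +23·0.0833333° lon, +12·0.0416667° lat → SW at lon -174.083°, lat -32.5°.
Cell spans 0.0833333° lon × 0.0416667° lat. NE corner is SW corner plus one full cell.
latitude -32.4583, longitude -174.0000.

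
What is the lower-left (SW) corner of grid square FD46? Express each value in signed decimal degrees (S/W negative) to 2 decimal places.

Field F=5, D=3: +5·20° lon, +3·10° lat → SW at lon -80°, lat -60°.
Square 4, 6: +4·2° lon, +6·1° lat → SW at lon -72°, lat -54°.
latitude -54.00, longitude -72.00.

-54.00, -72.00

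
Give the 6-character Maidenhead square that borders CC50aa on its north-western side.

Longitude subsquare a = 0; −1 → -1, wraps to 23 = x, carry into square.
Longitude square 5; −1 → 4.
Latitude subsquare a = 0; +1 → 1 = b.

CC40xb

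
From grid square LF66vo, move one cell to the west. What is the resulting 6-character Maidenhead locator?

Longitude subsquare v = 21; −1 → 20 = u.
The latitude characters are unchanged.

LF66uo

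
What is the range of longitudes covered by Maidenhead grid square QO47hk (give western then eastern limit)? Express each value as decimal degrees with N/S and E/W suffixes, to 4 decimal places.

148.5833° E, 148.6667° E

Field Q=16, O=14: +16·20° lon, +14·10° lat → SW at lon 140°, lat 50°.
Square 4, 7: +4·2° lon, +7·1° lat → SW at lon 148°, lat 57°.
Subsquare h=7, k=10: +7·0.0833333° lon, +10·0.0416667° lat → SW at lon 148.583°, lat 57.4167°.
Cell spans 0.0833333° lon × 0.0416667° lat.
west 148.5833° E, east 148.6667° E.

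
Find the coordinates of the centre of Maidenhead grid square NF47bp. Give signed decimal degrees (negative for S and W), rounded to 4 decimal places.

-32.3542, 88.1250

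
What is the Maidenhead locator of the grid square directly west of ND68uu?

ND68tu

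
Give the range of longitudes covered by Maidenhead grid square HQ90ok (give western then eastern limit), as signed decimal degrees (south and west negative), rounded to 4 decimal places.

-20.8333, -20.7500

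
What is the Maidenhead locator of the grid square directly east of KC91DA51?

KC91da61

Longitude extended square 5; +1 → 6.
The latitude characters are unchanged.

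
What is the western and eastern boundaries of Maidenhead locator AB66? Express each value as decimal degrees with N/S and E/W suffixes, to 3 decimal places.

Field A=0, B=1: +0·20° lon, +1·10° lat → SW at lon -180°, lat -80°.
Square 6, 6: +6·2° lon, +6·1° lat → SW at lon -168°, lat -74°.
Cell spans 2° lon × 1° lat.
west 168.000° W, east 166.000° W.

168.000° W, 166.000° W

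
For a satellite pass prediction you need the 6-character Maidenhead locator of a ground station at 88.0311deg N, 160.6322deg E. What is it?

RR08ha

Add 180° to longitude and 90° to latitude: 340.6322, 178.0311.
Field: 340.6322/20 → 17 → R, 178.0311/10 → 17 → R; chars RR.
Square: 0.6322/2 → 0, 8.0311/1 → 8; chars 08.
Subsquare: 0.6322/0.0833333 → 7 → h, 0.0311/0.0416667 → 0 → a; chars ha.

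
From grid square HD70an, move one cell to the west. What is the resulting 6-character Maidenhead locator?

Longitude subsquare a = 0; −1 → -1, wraps to 23 = x, carry into square.
Longitude square 7; −1 → 6.
The latitude characters are unchanged.

HD60xn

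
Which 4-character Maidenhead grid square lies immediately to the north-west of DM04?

CM95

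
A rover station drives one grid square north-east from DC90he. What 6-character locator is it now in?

Longitude subsquare h = 7; +1 → 8 = i.
Latitude subsquare e = 4; +1 → 5 = f.

DC90if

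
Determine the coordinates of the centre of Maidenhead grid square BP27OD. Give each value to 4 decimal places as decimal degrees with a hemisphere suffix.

Field B=1, P=15: +1·20° lon, +15·10° lat → SW at lon -160°, lat 60°.
Square 2, 7: +2·2° lon, +7·1° lat → SW at lon -156°, lat 67°.
Subsquare o=14, d=3: +14·0.0833333° lon, +3·0.0416667° lat → SW at lon -154.833°, lat 67.125°.
Cell spans 0.0833333° lon × 0.0416667° lat. Centre is SW corner plus half of each.
latitude 67.1458° N, longitude 154.7917° W.

67.1458° N, 154.7917° W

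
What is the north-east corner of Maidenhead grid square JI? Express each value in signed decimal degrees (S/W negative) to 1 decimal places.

0.0, 20.0

Field J=9, I=8: +9·20° lon, +8·10° lat → SW at lon 0°, lat -10°.
Cell spans 20° lon × 10° lat. NE corner is SW corner plus one full cell.
latitude 0.0, longitude 20.0.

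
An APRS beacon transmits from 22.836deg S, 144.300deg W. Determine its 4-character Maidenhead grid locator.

BG77

Shift to the Maidenhead origin (180°W, 90°S): lon 35.70, lat 67.16.
Field: 35.70/20 → 1 → B, 67.16/10 → 6 → G; chars BG.
Square: 15.70/2 → 7, 7.16/1 → 7; chars 77.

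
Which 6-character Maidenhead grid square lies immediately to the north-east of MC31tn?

Longitude subsquare t = 19; +1 → 20 = u.
Latitude subsquare n = 13; +1 → 14 = o.

MC31uo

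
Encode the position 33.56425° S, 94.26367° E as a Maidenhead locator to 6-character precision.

Offset from 180°W / 90°S: lon 274.2637°, lat 56.4357°.
Field (20°×10°, letters A–R): 274.2637/20 → 13 → N, 56.4357/10 → 5 → F; chars NF.
Square (2°×1°, digits 0–9): 14.2637/2 → 7, 6.4357/1 → 6; chars 76.
Subsquare (5′×2.5′, letters a–x): 0.2637/0.0833333 → 3 → d, 0.4357/0.0416667 → 10 → k; chars dk.

NF76dk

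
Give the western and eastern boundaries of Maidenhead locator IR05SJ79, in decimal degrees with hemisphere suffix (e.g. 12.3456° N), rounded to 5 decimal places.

Field I=8, R=17: +8·20° lon, +17·10° lat → SW at lon -20°, lat 80°.
Square 0, 5: +0·2° lon, +5·1° lat → SW at lon -20°, lat 85°.
Subsquare s=18, j=9: +18·0.0833333° lon, +9·0.0416667° lat → SW at lon -18.5°, lat 85.375°.
Extended square 7, 9: +7·0.00833333° lon, +9·0.00416667° lat → SW at lon -18.4417°, lat 85.4125°.
Cell spans 0.00833333° lon × 0.00416667° lat.
west 18.44167° W, east 18.43333° W.

18.44167° W, 18.43333° W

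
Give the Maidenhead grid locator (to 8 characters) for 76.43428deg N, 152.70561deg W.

BQ36pk54

Add 180° to longitude and 90° to latitude: 27.29439, 166.43428.
Field: lon ⌊27.29439/20⌋ = 1 → B; lat ⌊166.43428/10⌋ = 16 → Q.
Square: lon ⌊7.29439/2⌋ = 3; lat ⌊6.43428/1⌋ = 6.
Subsquare: lon ⌊1.29439/0.0833333⌋ = 15 → p; lat ⌊0.43428/0.0416667⌋ = 10 → k.
Extended square: lon ⌊0.04439/0.00833333⌋ = 5; lat ⌊0.01761/0.00416667⌋ = 4.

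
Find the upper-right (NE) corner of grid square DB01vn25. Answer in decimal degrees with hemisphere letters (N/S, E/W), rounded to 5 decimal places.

Field D=3, B=1: +3·20° lon, +1·10° lat → SW at lon -120°, lat -80°.
Square 0, 1: +0·2° lon, +1·1° lat → SW at lon -120°, lat -79°.
Subsquare v=21, n=13: +21·0.0833333° lon, +13·0.0416667° lat → SW at lon -118.25°, lat -78.4583°.
Extended square 2, 5: +2·0.00833333° lon, +5·0.00416667° lat → SW at lon -118.233°, lat -78.4375°.
Cell spans 0.00833333° lon × 0.00416667° lat. NE corner is SW corner plus one full cell.
latitude 78.43333° S, longitude 118.22500° W.

78.43333° S, 118.22500° W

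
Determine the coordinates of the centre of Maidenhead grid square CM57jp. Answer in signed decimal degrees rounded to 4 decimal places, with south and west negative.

Field C=2, M=12: +2·20° lon, +12·10° lat → SW at lon -140°, lat 30°.
Square 5, 7: +5·2° lon, +7·1° lat → SW at lon -130°, lat 37°.
Subsquare j=9, p=15: +9·0.0833333° lon, +15·0.0416667° lat → SW at lon -129.25°, lat 37.625°.
Cell spans 0.0833333° lon × 0.0416667° lat. Centre is SW corner plus half of each.
latitude 37.6458, longitude -129.2083.

37.6458, -129.2083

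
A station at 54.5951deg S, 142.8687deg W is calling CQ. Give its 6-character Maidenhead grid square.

BD85nj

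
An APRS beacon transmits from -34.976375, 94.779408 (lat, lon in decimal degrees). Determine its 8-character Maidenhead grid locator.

NF75ja35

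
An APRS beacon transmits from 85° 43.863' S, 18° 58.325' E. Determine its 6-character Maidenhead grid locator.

JA94lg

Add 180° to longitude and 90° to latitude: 198.9721, 4.2690.
Field: 198.9721/20 → 9 → J, 4.2690/10 → 0 → A; chars JA.
Square: 18.9721/2 → 9, 4.2690/1 → 4; chars 94.
Subsquare: 0.9721/0.0833333 → 11 → l, 0.2690/0.0416667 → 6 → g; chars lg.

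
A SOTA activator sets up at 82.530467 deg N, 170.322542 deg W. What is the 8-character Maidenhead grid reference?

AR42um17

Shift to the Maidenhead origin (180°W, 90°S): lon 9.67746, lat 172.53047.
Field (20°×10°, letters A–R): lon ⌊9.67746/20⌋ = 0 → A; lat ⌊172.53047/10⌋ = 17 → R.
Square (2°×1°, digits 0–9): lon ⌊9.67746/2⌋ = 4; lat ⌊2.53047/1⌋ = 2.
Subsquare (5′×2.5′, letters a–x): lon ⌊1.67746/0.0833333⌋ = 20 → u; lat ⌊0.53047/0.0416667⌋ = 12 → m.
Extended square (30″×15″, digits 0–9): lon ⌊0.01079/0.00833333⌋ = 1; lat ⌊0.03047/0.00416667⌋ = 7.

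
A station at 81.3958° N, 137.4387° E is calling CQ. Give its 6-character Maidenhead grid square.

PR81rj

Add 180° to longitude and 90° to latitude: 317.4387, 171.3958.
Field: lon ⌊317.4387/20⌋ = 15 → P; lat ⌊171.3958/10⌋ = 17 → R.
Square: lon ⌊17.4387/2⌋ = 8; lat ⌊1.3958/1⌋ = 1.
Subsquare: lon ⌊1.4387/0.0833333⌋ = 17 → r; lat ⌊0.3958/0.0416667⌋ = 9 → j.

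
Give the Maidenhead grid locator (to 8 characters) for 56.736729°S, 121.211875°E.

Shift to the Maidenhead origin (180°W, 90°S): lon 301.21188, lat 33.26327.
Field: 301.21188/20 → 15 → P, 33.26327/10 → 3 → D; chars PD.
Square: 1.21188/2 → 0, 3.26327/1 → 3; chars 03.
Subsquare: 1.21188/0.0833333 → 14 → o, 0.26327/0.0416667 → 6 → g; chars og.
Extended square: 0.04521/0.00833333 → 5, 0.01327/0.00416667 → 3; chars 53.

PD03og53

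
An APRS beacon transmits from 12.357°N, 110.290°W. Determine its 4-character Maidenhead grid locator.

DK42

Shift to the Maidenhead origin (180°W, 90°S): lon 69.71, lat 102.36.
Field: lon ⌊69.71/20⌋ = 3 → D; lat ⌊102.36/10⌋ = 10 → K.
Square: lon ⌊9.71/2⌋ = 4; lat ⌊2.36/1⌋ = 2.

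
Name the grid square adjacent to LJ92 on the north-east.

MJ03

Longitude square 9; +1 → 10, wraps to 0, carry into field.
Longitude field L = 11; +1 → 12 = M.
Latitude square 2; +1 → 3.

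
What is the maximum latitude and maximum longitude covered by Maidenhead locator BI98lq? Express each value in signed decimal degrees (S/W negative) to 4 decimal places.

-1.2917, -141.0000

Field B=1, I=8: +1·20° lon, +8·10° lat → SW at lon -160°, lat -10°.
Square 9, 8: +9·2° lon, +8·1° lat → SW at lon -142°, lat -2°.
Subsquare l=11, q=16: +11·0.0833333° lon, +16·0.0416667° lat → SW at lon -141.083°, lat -1.33333°.
Cell spans 0.0833333° lon × 0.0416667° lat. NE corner is SW corner plus one full cell.
latitude -1.2917, longitude -141.0000.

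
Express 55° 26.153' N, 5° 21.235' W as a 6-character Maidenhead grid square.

IO75hk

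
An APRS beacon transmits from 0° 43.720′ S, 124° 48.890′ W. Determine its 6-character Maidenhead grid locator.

CI79og

Shift to the Maidenhead origin (180°W, 90°S): lon 55.1852, lat 89.2713.
Field (20°×10°, letters A–R): lon ⌊55.1852/20⌋ = 2 → C; lat ⌊89.2713/10⌋ = 8 → I.
Square (2°×1°, digits 0–9): lon ⌊15.1852/2⌋ = 7; lat ⌊9.2713/1⌋ = 9.
Subsquare (5′×2.5′, letters a–x): lon ⌊1.1852/0.0833333⌋ = 14 → o; lat ⌊0.2713/0.0416667⌋ = 6 → g.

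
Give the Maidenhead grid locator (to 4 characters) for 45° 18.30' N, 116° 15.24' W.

DN15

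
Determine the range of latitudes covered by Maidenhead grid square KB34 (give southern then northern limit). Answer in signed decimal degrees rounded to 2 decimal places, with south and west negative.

-76.00, -75.00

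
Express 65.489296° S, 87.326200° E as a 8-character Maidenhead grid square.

Offset from 180°W / 90°S: lon 267.32620°, lat 24.51070°.
Field (20°×10°, letters A–R): 267.32620/20 → 13 → N, 24.51070/10 → 2 → C; chars NC.
Square (2°×1°, digits 0–9): 7.32620/2 → 3, 4.51070/1 → 4; chars 34.
Subsquare (5′×2.5′, letters a–x): 1.32620/0.0833333 → 15 → p, 0.51070/0.0416667 → 12 → m; chars pm.
Extended square (30″×15″, digits 0–9): 0.07620/0.00833333 → 9, 0.01070/0.00416667 → 2; chars 92.

NC34pm92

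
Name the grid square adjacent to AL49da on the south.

AL48dx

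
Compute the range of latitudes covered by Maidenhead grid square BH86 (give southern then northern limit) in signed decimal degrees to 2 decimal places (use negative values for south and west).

-14.00, -13.00

Field B=1, H=7: +1·20° lon, +7·10° lat → SW at lon -160°, lat -20°.
Square 8, 6: +8·2° lon, +6·1° lat → SW at lon -144°, lat -14°.
Cell spans 2° lon × 1° lat.
south -14.00, north -13.00.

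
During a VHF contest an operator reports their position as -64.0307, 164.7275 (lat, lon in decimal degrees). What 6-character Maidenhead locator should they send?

RC25ix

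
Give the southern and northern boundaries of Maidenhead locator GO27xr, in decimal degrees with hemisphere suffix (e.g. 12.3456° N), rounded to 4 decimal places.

Field G=6, O=14: +6·20° lon, +14·10° lat → SW at lon -60°, lat 50°.
Square 2, 7: +2·2° lon, +7·1° lat → SW at lon -56°, lat 57°.
Subsquare x=23, r=17: +23·0.0833333° lon, +17·0.0416667° lat → SW at lon -54.0833°, lat 57.7083°.
Cell spans 0.0833333° lon × 0.0416667° lat.
south 57.7083° N, north 57.7500° N.

57.7083° N, 57.7500° N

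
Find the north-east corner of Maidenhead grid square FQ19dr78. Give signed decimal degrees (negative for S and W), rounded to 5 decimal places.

79.74583, -77.68333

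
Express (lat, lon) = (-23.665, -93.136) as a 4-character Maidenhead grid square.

Shift to the Maidenhead origin (180°W, 90°S): lon 86.86, lat 66.34.
Field (20°×10°, letters A–R): lon ⌊86.86/20⌋ = 4 → E; lat ⌊66.34/10⌋ = 6 → G.
Square (2°×1°, digits 0–9): lon ⌊6.86/2⌋ = 3; lat ⌊6.34/1⌋ = 6.

EG36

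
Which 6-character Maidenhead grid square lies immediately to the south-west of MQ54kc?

Longitude subsquare k = 10; −1 → 9 = j.
Latitude subsquare c = 2; −1 → 1 = b.

MQ54jb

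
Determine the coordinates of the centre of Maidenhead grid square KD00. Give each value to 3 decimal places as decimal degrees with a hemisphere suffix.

Field K=10, D=3: +10·20° lon, +3·10° lat → SW at lon 20°, lat -60°.
Square 0, 0: +0·2° lon, +0·1° lat → SW at lon 20°, lat -60°.
Cell spans 2° lon × 1° lat. Centre is SW corner plus half of each.
latitude 59.500° S, longitude 21.000° E.

59.500° S, 21.000° E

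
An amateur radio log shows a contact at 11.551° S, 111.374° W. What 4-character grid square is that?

DH48

Add 180° to longitude and 90° to latitude: 68.63, 78.45.
Field: lon ⌊68.63/20⌋ = 3 → D; lat ⌊78.45/10⌋ = 7 → H.
Square: lon ⌊8.63/2⌋ = 4; lat ⌊8.45/1⌋ = 8.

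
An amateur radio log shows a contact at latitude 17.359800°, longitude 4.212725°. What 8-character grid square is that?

Add 180° to longitude and 90° to latitude: 184.21273, 107.35980.
Field: 184.21273/20 → 9 → J, 107.35980/10 → 10 → K; chars JK.
Square: 4.21273/2 → 2, 7.35980/1 → 7; chars 27.
Subsquare: 0.21273/0.0833333 → 2 → c, 0.35980/0.0416667 → 8 → i; chars ci.
Extended square: 0.04606/0.00833333 → 5, 0.02647/0.00416667 → 6; chars 56.

JK27ci56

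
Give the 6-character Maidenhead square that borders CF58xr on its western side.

CF58wr

Longitude subsquare x = 23; −1 → 22 = w.
The latitude characters are unchanged.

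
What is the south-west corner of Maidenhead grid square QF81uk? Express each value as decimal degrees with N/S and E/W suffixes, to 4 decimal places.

Field Q=16, F=5: +16·20° lon, +5·10° lat → SW at lon 140°, lat -40°.
Square 8, 1: +8·2° lon, +1·1° lat → SW at lon 156°, lat -39°.
Subsquare u=20, k=10: +20·0.0833333° lon, +10·0.0416667° lat → SW at lon 157.667°, lat -38.5833°.
latitude 38.5833° S, longitude 157.6667° E.

38.5833° S, 157.6667° E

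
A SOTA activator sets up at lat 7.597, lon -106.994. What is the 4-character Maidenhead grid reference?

Offset from 180°W / 90°S: lon 73.01°, lat 97.60°.
Field: lon ⌊73.01/20⌋ = 3 → D; lat ⌊97.60/10⌋ = 9 → J.
Square: lon ⌊13.01/2⌋ = 6; lat ⌊7.60/1⌋ = 7.

DJ67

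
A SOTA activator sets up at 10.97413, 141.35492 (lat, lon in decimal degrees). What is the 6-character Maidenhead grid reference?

Offset from 180°W / 90°S: lon 321.3549°, lat 100.9741°.
Field (20°×10°, letters A–R): 321.3549/20 → 16 → Q, 100.9741/10 → 10 → K; chars QK.
Square (2°×1°, digits 0–9): 1.3549/2 → 0, 0.9741/1 → 0; chars 00.
Subsquare (5′×2.5′, letters a–x): 1.3549/0.0833333 → 16 → q, 0.9741/0.0416667 → 23 → x; chars qx.

QK00qx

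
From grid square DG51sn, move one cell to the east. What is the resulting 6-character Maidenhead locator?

DG51tn

Longitude subsquare s = 18; +1 → 19 = t.
The latitude characters are unchanged.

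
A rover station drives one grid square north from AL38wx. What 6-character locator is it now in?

AL39wa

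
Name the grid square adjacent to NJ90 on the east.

OJ00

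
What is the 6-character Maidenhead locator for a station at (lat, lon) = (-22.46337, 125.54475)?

Shift to the Maidenhead origin (180°W, 90°S): lon 305.5448, lat 67.5366.
Field: 305.5448/20 → 15 → P, 67.5366/10 → 6 → G; chars PG.
Square: 5.5448/2 → 2, 7.5366/1 → 7; chars 27.
Subsquare: 1.5448/0.0833333 → 18 → s, 0.5366/0.0416667 → 12 → m; chars sm.

PG27sm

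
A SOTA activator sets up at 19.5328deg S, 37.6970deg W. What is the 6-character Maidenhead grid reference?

HH10dl

Add 180° to longitude and 90° to latitude: 142.3030, 70.4672.
Field (20°×10°, letters A–R): 142.3030/20 → 7 → H, 70.4672/10 → 7 → H; chars HH.
Square (2°×1°, digits 0–9): 2.3030/2 → 1, 0.4672/1 → 0; chars 10.
Subsquare (5′×2.5′, letters a–x): 0.3030/0.0833333 → 3 → d, 0.4672/0.0416667 → 11 → l; chars dl.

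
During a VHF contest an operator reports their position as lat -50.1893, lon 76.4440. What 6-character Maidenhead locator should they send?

MD89ft

Add 180° to longitude and 90° to latitude: 256.4440, 39.8107.
Field (20°×10°, letters A–R): 256.4440/20 → 12 → M, 39.8107/10 → 3 → D; chars MD.
Square (2°×1°, digits 0–9): 16.4440/2 → 8, 9.8107/1 → 9; chars 89.
Subsquare (5′×2.5′, letters a–x): 0.4440/0.0833333 → 5 → f, 0.8107/0.0416667 → 19 → t; chars ft.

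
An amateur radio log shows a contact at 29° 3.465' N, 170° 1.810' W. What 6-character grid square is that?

AL49xb

Shift to the Maidenhead origin (180°W, 90°S): lon 9.9698, lat 119.0577.
Field: lon ⌊9.9698/20⌋ = 0 → A; lat ⌊119.0577/10⌋ = 11 → L.
Square: lon ⌊9.9698/2⌋ = 4; lat ⌊9.0577/1⌋ = 9.
Subsquare: lon ⌊1.9698/0.0833333⌋ = 23 → x; lat ⌊0.0577/0.0416667⌋ = 1 → b.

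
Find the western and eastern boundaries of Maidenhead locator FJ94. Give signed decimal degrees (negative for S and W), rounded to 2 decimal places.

Field F=5, J=9: +5·20° lon, +9·10° lat → SW at lon -80°, lat 0°.
Square 9, 4: +9·2° lon, +4·1° lat → SW at lon -62°, lat 4°.
Cell spans 2° lon × 1° lat.
west -62.00, east -60.00.

-62.00, -60.00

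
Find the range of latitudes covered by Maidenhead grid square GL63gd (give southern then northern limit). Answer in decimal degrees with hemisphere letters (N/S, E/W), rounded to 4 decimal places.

23.1250° N, 23.1667° N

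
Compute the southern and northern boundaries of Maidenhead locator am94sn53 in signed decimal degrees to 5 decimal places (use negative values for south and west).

34.55417, 34.55833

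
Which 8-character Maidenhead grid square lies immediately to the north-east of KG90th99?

KG90ui00

Longitude extended square 9; +1 → 10, wraps to 0, carry into subsquare.
Longitude subsquare t = 19; +1 → 20 = u.
Latitude extended square 9; +1 → 10, wraps to 0, carry into subsquare.
Latitude subsquare h = 7; +1 → 8 = i.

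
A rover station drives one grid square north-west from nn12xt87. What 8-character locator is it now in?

NN12xt78

Longitude extended square 8; −1 → 7.
Latitude extended square 7; +1 → 8.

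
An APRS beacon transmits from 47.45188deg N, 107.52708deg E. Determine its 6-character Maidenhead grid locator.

Shift to the Maidenhead origin (180°W, 90°S): lon 287.5271, lat 137.4519.
Field: 287.5271/20 → 14 → O, 137.4519/10 → 13 → N; chars ON.
Square: 7.5271/2 → 3, 7.4519/1 → 7; chars 37.
Subsquare: 1.5271/0.0833333 → 18 → s, 0.4519/0.0416667 → 10 → k; chars sk.

ON37sk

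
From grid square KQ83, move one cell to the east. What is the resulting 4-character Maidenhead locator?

KQ93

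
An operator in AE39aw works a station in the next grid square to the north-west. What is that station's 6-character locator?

Longitude subsquare a = 0; −1 → -1, wraps to 23 = x, carry into square.
Longitude square 3; −1 → 2.
Latitude subsquare w = 22; +1 → 23 = x.

AE29xx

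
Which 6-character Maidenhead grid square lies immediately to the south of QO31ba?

Latitude subsquare a = 0; −1 → -1, wraps to 23 = x, carry into square.
Latitude square 1; −1 → 0.
The longitude characters are unchanged.

QO30bx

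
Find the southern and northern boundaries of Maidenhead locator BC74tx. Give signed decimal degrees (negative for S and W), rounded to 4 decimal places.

-65.0417, -65.0000

Field B=1, C=2: +1·20° lon, +2·10° lat → SW at lon -160°, lat -70°.
Square 7, 4: +7·2° lon, +4·1° lat → SW at lon -146°, lat -66°.
Subsquare t=19, x=23: +19·0.0833333° lon, +23·0.0416667° lat → SW at lon -144.417°, lat -65.0417°.
Cell spans 0.0833333° lon × 0.0416667° lat.
south -65.0417, north -65.0000.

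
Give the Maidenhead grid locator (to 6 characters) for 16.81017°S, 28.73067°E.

KH43ie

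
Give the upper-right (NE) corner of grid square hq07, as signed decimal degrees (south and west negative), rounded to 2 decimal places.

Field H=7, Q=16: +7·20° lon, +16·10° lat → SW at lon -40°, lat 70°.
Square 0, 7: +0·2° lon, +7·1° lat → SW at lon -40°, lat 77°.
Cell spans 2° lon × 1° lat. NE corner is SW corner plus one full cell.
latitude 78.00, longitude -38.00.

78.00, -38.00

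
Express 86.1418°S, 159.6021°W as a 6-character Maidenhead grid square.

Shift to the Maidenhead origin (180°W, 90°S): lon 20.3979, lat 3.8582.
Field: lon ⌊20.3979/20⌋ = 1 → B; lat ⌊3.8582/10⌋ = 0 → A.
Square: lon ⌊0.3979/2⌋ = 0; lat ⌊3.8582/1⌋ = 3.
Subsquare: lon ⌊0.3979/0.0833333⌋ = 4 → e; lat ⌊0.8582/0.0416667⌋ = 20 → u.

BA03eu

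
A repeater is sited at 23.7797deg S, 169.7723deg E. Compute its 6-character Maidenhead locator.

Shift to the Maidenhead origin (180°W, 90°S): lon 349.7723, lat 66.2203.
Field: lon ⌊349.7723/20⌋ = 17 → R; lat ⌊66.2203/10⌋ = 6 → G.
Square: lon ⌊9.7723/2⌋ = 4; lat ⌊6.2203/1⌋ = 6.
Subsquare: lon ⌊1.7723/0.0833333⌋ = 21 → v; lat ⌊0.2203/0.0416667⌋ = 5 → f.

RG46vf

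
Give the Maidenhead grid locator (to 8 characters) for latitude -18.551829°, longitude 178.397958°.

Shift to the Maidenhead origin (180°W, 90°S): lon 358.39796, lat 71.44817.
Field: lon ⌊358.39796/20⌋ = 17 → R; lat ⌊71.44817/10⌋ = 7 → H.
Square: lon ⌊18.39796/2⌋ = 9; lat ⌊1.44817/1⌋ = 1.
Subsquare: lon ⌊0.39796/0.0833333⌋ = 4 → e; lat ⌊0.44817/0.0416667⌋ = 10 → k.
Extended square: lon ⌊0.06462/0.00833333⌋ = 7; lat ⌊0.03150/0.00416667⌋ = 7.

RH91ek77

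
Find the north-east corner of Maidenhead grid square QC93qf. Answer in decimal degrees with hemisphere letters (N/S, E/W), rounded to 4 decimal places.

66.7500° S, 159.4167° E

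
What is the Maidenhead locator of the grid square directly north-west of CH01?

BH92

Longitude square 0; −1 → -1, wraps to 9, carry into field.
Longitude field C = 2; −1 → 1 = B.
Latitude square 1; +1 → 2.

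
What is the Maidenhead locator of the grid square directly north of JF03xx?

Latitude subsquare x = 23; +1 → 24, wraps to 0 = a, carry into square.
Latitude square 3; +1 → 4.
The longitude characters are unchanged.

JF04xa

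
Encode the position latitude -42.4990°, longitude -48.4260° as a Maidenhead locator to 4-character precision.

Offset from 180°W / 90°S: lon 131.57°, lat 47.50°.
Field (20°×10°, letters A–R): 131.57/20 → 6 → G, 47.50/10 → 4 → E; chars GE.
Square (2°×1°, digits 0–9): 11.57/2 → 5, 7.50/1 → 7; chars 57.

GE57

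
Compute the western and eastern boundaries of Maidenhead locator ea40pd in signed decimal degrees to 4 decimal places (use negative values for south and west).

Field E=4, A=0: +4·20° lon, +0·10° lat → SW at lon -100°, lat -90°.
Square 4, 0: +4·2° lon, +0·1° lat → SW at lon -92°, lat -90°.
Subsquare p=15, d=3: +15·0.0833333° lon, +3·0.0416667° lat → SW at lon -90.75°, lat -89.875°.
Cell spans 0.0833333° lon × 0.0416667° lat.
west -90.7500, east -90.6667.

-90.7500, -90.6667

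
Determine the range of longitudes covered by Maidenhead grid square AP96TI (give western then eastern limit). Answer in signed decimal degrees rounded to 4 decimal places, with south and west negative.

Field A=0, P=15: +0·20° lon, +15·10° lat → SW at lon -180°, lat 60°.
Square 9, 6: +9·2° lon, +6·1° lat → SW at lon -162°, lat 66°.
Subsquare t=19, i=8: +19·0.0833333° lon, +8·0.0416667° lat → SW at lon -160.417°, lat 66.3333°.
Cell spans 0.0833333° lon × 0.0416667° lat.
west -160.4167, east -160.3333.

-160.4167, -160.3333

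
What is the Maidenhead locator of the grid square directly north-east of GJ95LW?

Longitude subsquare l = 11; +1 → 12 = m.
Latitude subsquare w = 22; +1 → 23 = x.

GJ95mx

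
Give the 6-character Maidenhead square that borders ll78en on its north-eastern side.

Longitude subsquare e = 4; +1 → 5 = f.
Latitude subsquare n = 13; +1 → 14 = o.

LL78fo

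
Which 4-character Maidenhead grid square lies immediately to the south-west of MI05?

LI94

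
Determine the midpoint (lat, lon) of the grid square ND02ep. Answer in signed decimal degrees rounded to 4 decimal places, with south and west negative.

Field N=13, D=3: +13·20° lon, +3·10° lat → SW at lon 80°, lat -60°.
Square 0, 2: +0·2° lon, +2·1° lat → SW at lon 80°, lat -58°.
Subsquare e=4, p=15: +4·0.0833333° lon, +15·0.0416667° lat → SW at lon 80.3333°, lat -57.375°.
Cell spans 0.0833333° lon × 0.0416667° lat. Centre is SW corner plus half of each.
latitude -57.3542, longitude 80.3750.

-57.3542, 80.3750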